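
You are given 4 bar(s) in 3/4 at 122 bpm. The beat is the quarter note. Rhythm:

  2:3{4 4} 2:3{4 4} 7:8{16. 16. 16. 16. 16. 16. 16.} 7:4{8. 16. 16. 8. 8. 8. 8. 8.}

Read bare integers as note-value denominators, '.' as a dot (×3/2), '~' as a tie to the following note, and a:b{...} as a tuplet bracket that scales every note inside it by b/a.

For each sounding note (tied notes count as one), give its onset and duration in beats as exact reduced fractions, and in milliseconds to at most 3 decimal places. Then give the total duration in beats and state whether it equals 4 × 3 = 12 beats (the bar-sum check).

1) 0.0ms=0b +737.705ms=3/2b
2) 737.705ms=3/2b +737.705ms=3/2b
3) 1475.41ms=3b +737.705ms=3/2b
4) 2213.115ms=9/2b +737.705ms=3/2b
5) 2950.82ms=6b +210.773ms=3/7b
6) 3161.593ms=45/7b +210.773ms=3/7b
7) 3372.365ms=48/7b +210.773ms=3/7b
8) 3583.138ms=51/7b +210.773ms=3/7b
9) 3793.911ms=54/7b +210.773ms=3/7b
10) 4004.684ms=57/7b +210.773ms=3/7b
11) 4215.457ms=60/7b +210.773ms=3/7b
12) 4426.23ms=9b +210.773ms=3/7b
13) 4637.002ms=66/7b +105.386ms=3/14b
14) 4742.389ms=135/14b +105.386ms=3/14b
15) 4847.775ms=69/7b +210.773ms=3/7b
16) 5058.548ms=72/7b +210.773ms=3/7b
17) 5269.321ms=75/7b +210.773ms=3/7b
18) 5480.094ms=78/7b +210.773ms=3/7b
19) 5690.867ms=81/7b +210.773ms=3/7b
Σ=12b of 12 (122bpm 3/4) — PASS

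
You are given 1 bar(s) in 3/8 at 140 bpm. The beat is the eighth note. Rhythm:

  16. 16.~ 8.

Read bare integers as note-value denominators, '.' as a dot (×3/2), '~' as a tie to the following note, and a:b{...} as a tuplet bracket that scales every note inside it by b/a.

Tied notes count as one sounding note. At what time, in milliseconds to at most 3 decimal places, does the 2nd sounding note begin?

1. 0.0ms @ 0 + 321.429ms (3/4)
2. 321.429ms @ 3/4 + 964.286ms (9/4)

note 2 onset = 3/4b = 321.429ms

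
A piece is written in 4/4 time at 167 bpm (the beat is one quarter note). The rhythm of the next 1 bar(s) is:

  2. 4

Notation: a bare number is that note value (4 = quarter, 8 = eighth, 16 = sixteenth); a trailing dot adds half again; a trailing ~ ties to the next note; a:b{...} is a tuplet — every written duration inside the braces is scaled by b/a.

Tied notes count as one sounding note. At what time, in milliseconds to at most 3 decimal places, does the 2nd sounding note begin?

note 2 onset = 3b = 1077.844ms

1. 0.0ms @ 0 + 1077.844ms (3)
2. 1077.844ms @ 3 + 359.281ms (1)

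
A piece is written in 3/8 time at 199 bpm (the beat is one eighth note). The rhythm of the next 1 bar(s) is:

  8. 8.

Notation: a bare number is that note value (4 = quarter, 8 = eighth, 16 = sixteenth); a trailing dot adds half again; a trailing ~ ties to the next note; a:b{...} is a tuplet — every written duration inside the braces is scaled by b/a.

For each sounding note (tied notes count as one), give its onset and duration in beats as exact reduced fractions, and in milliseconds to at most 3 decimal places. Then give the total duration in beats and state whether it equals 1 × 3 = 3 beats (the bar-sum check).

1) 0.0ms=0b +452.261ms=3/2b
2) 452.261ms=3/2b +452.261ms=3/2b
Σ=3b of 3 (199bpm 3/8) — PASS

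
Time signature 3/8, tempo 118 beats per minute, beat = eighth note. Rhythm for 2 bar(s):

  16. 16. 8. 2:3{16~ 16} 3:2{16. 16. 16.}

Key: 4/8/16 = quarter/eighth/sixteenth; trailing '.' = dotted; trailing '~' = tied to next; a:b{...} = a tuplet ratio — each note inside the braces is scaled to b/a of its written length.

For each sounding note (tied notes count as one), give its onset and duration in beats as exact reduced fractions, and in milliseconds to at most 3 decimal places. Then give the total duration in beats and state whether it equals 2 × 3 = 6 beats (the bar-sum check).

1) 0.0ms=0b +381.356ms=3/4b
2) 381.356ms=3/4b +381.356ms=3/4b
3) 762.712ms=3/2b +762.712ms=3/2b
4) 1525.424ms=3b +762.712ms=3/2b
5) 2288.136ms=9/2b +254.237ms=1/2b
6) 2542.373ms=5b +254.237ms=1/2b
7) 2796.61ms=11/2b +254.237ms=1/2b
Σ=6b of 6 (118bpm 3/8) — PASS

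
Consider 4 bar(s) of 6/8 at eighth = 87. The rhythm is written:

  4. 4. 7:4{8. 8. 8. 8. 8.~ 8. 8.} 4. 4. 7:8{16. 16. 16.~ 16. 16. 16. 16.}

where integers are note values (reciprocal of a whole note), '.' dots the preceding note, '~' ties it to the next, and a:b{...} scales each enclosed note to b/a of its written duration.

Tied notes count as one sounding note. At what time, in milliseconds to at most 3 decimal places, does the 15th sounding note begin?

note 15 onset = 156/7b = 15369.458ms

1. 0.0ms @ 0 + 2068.966ms (3)
2. 2068.966ms @ 3 + 2068.966ms (3)
3. 4137.931ms @ 6 + 591.133ms (6/7)
4. 4729.064ms @ 48/7 + 591.133ms (6/7)
5. 5320.197ms @ 54/7 + 591.133ms (6/7)
6. 5911.33ms @ 60/7 + 591.133ms (6/7)
7. 6502.463ms @ 66/7 + 1182.266ms (12/7)
8. 7684.729ms @ 78/7 + 591.133ms (6/7)
9. 8275.862ms @ 12 + 2068.966ms (3)
10. 10344.828ms @ 15 + 2068.966ms (3)
11. 12413.793ms @ 18 + 591.133ms (6/7)
12. 13004.926ms @ 132/7 + 591.133ms (6/7)
13. 13596.059ms @ 138/7 + 1182.266ms (12/7)
14. 14778.325ms @ 150/7 + 591.133ms (6/7)
15. 15369.458ms @ 156/7 + 591.133ms (6/7)
16. 15960.591ms @ 162/7 + 591.133ms (6/7)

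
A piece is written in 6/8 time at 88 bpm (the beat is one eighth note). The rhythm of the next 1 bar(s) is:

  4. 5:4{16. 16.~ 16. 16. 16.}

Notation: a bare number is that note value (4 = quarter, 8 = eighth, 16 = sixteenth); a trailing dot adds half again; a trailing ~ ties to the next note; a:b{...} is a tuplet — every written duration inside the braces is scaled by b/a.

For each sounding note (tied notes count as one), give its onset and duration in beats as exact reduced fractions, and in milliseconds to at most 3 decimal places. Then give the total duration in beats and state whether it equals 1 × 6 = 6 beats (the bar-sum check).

1) 0.0ms=0b +2045.455ms=3b
2) 2045.455ms=3b +409.091ms=3/5b
3) 2454.545ms=18/5b +818.182ms=6/5b
4) 3272.727ms=24/5b +409.091ms=3/5b
5) 3681.818ms=27/5b +409.091ms=3/5b
Σ=6b of 6 (88bpm 6/8) — PASS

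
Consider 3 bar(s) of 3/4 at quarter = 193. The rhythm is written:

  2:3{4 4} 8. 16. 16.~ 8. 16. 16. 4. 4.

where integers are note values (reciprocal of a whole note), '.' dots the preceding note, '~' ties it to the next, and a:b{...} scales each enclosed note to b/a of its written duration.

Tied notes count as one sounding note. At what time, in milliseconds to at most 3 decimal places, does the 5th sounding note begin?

1. 0.0ms @ 0 + 466.321ms (3/2)
2. 466.321ms @ 3/2 + 466.321ms (3/2)
3. 932.642ms @ 3 + 233.161ms (3/4)
4. 1165.803ms @ 15/4 + 116.58ms (3/8)
5. 1282.383ms @ 33/8 + 349.741ms (9/8)
6. 1632.124ms @ 21/4 + 116.58ms (3/8)
7. 1748.705ms @ 45/8 + 116.58ms (3/8)
8. 1865.285ms @ 6 + 466.321ms (3/2)
9. 2331.606ms @ 15/2 + 466.321ms (3/2)

note 5 onset = 33/8b = 1282.383ms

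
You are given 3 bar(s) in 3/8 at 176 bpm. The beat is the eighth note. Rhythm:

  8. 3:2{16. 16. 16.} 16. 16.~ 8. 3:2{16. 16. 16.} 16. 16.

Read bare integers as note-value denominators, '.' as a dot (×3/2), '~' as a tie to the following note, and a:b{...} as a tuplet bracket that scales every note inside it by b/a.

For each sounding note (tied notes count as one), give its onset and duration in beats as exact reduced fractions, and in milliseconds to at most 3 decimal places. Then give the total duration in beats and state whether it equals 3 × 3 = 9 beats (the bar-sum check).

1) 0.0ms=0b +511.364ms=3/2b
2) 511.364ms=3/2b +170.455ms=1/2b
3) 681.818ms=2b +170.455ms=1/2b
4) 852.273ms=5/2b +170.455ms=1/2b
5) 1022.727ms=3b +255.682ms=3/4b
6) 1278.409ms=15/4b +767.045ms=9/4b
7) 2045.455ms=6b +170.455ms=1/2b
8) 2215.909ms=13/2b +170.455ms=1/2b
9) 2386.364ms=7b +170.455ms=1/2b
10) 2556.818ms=15/2b +255.682ms=3/4b
11) 2812.5ms=33/4b +255.682ms=3/4b
Σ=9b of 9 (176bpm 3/8) — PASS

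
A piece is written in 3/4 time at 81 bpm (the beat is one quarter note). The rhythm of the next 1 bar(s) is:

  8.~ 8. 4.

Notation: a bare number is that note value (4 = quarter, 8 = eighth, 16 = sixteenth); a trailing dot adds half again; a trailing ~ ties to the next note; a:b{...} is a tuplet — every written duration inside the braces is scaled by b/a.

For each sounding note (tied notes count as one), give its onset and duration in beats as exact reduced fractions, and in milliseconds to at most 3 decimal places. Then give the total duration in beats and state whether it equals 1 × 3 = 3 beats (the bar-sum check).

1) 0.0ms=0b +1111.111ms=3/2b
2) 1111.111ms=3/2b +1111.111ms=3/2b
Σ=3b of 3 (81bpm 3/4) — PASS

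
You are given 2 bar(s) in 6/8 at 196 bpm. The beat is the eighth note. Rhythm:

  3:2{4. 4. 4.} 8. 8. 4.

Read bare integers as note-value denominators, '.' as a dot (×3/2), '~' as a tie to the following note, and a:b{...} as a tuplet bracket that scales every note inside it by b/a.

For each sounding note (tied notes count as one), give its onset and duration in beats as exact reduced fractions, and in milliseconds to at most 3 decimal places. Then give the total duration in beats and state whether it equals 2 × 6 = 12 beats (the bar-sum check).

1) 0.0ms=0b +612.245ms=2b
2) 612.245ms=2b +612.245ms=2b
3) 1224.49ms=4b +612.245ms=2b
4) 1836.735ms=6b +459.184ms=3/2b
5) 2295.918ms=15/2b +459.184ms=3/2b
6) 2755.102ms=9b +918.367ms=3b
Σ=12b of 12 (196bpm 6/8) — PASS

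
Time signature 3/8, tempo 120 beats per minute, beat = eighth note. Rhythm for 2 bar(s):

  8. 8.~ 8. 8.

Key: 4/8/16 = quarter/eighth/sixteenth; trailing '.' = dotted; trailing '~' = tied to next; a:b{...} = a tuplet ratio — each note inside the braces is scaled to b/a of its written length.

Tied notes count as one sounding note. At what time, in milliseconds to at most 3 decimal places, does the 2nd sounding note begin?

note 2 onset = 3/2b = 750.0ms

1. 0.0ms @ 0 + 750.0ms (3/2)
2. 750.0ms @ 3/2 + 1500.0ms (3)
3. 2250.0ms @ 9/2 + 750.0ms (3/2)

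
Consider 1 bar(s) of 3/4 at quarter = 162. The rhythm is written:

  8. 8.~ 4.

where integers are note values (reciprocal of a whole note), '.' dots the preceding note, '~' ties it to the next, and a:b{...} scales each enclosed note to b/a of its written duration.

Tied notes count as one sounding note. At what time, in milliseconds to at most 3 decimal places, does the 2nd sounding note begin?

1. 0.0ms @ 0 + 277.778ms (3/4)
2. 277.778ms @ 3/4 + 833.333ms (9/4)

note 2 onset = 3/4b = 277.778ms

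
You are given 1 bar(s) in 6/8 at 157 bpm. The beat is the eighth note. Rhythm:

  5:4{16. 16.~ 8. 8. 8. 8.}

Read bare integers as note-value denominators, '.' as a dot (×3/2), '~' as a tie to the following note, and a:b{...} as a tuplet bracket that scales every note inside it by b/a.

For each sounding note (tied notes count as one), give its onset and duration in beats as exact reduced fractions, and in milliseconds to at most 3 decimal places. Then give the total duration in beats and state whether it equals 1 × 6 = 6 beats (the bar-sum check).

1) 0.0ms=0b +229.299ms=3/5b
2) 229.299ms=3/5b +687.898ms=9/5b
3) 917.197ms=12/5b +458.599ms=6/5b
4) 1375.796ms=18/5b +458.599ms=6/5b
5) 1834.395ms=24/5b +458.599ms=6/5b
Σ=6b of 6 (157bpm 6/8) — PASS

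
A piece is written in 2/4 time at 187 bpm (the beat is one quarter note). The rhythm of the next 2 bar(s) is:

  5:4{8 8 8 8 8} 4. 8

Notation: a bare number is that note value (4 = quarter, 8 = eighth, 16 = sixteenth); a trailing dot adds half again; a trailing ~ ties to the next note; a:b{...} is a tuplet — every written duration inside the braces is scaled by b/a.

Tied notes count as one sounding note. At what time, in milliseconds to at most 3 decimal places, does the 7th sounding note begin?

note 7 onset = 7/2b = 1122.995ms

1. 0.0ms @ 0 + 128.342ms (2/5)
2. 128.342ms @ 2/5 + 128.342ms (2/5)
3. 256.684ms @ 4/5 + 128.342ms (2/5)
4. 385.027ms @ 6/5 + 128.342ms (2/5)
5. 513.369ms @ 8/5 + 128.342ms (2/5)
6. 641.711ms @ 2 + 481.283ms (3/2)
7. 1122.995ms @ 7/2 + 160.428ms (1/2)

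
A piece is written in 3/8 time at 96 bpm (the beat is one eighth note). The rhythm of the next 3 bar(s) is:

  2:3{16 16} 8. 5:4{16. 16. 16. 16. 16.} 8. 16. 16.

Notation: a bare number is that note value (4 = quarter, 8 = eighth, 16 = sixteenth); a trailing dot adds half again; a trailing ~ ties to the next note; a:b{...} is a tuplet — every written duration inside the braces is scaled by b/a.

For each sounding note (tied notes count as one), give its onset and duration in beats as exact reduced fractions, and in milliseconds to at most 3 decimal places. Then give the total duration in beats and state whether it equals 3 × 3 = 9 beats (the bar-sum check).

1) 0.0ms=0b +468.75ms=3/4b
2) 468.75ms=3/4b +468.75ms=3/4b
3) 937.5ms=3/2b +937.5ms=3/2b
4) 1875.0ms=3b +375.0ms=3/5b
5) 2250.0ms=18/5b +375.0ms=3/5b
6) 2625.0ms=21/5b +375.0ms=3/5b
7) 3000.0ms=24/5b +375.0ms=3/5b
8) 3375.0ms=27/5b +375.0ms=3/5b
9) 3750.0ms=6b +937.5ms=3/2b
10) 4687.5ms=15/2b +468.75ms=3/4b
11) 5156.25ms=33/4b +468.75ms=3/4b
Σ=9b of 9 (96bpm 3/8) — PASS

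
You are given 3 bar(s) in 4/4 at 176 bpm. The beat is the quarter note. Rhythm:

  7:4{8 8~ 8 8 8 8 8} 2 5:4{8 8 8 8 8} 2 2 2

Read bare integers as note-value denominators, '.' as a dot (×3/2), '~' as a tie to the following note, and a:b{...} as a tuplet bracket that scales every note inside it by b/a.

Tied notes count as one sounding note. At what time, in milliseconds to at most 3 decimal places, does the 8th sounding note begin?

note 8 onset = 4b = 1363.636ms

1. 0.0ms @ 0 + 97.403ms (2/7)
2. 97.403ms @ 2/7 + 194.805ms (4/7)
3. 292.208ms @ 6/7 + 97.403ms (2/7)
4. 389.61ms @ 8/7 + 97.403ms (2/7)
5. 487.013ms @ 10/7 + 97.403ms (2/7)
6. 584.416ms @ 12/7 + 97.403ms (2/7)
7. 681.818ms @ 2 + 681.818ms (2)
8. 1363.636ms @ 4 + 136.364ms (2/5)
9. 1500.0ms @ 22/5 + 136.364ms (2/5)
10. 1636.364ms @ 24/5 + 136.364ms (2/5)
11. 1772.727ms @ 26/5 + 136.364ms (2/5)
12. 1909.091ms @ 28/5 + 136.364ms (2/5)
13. 2045.455ms @ 6 + 681.818ms (2)
14. 2727.273ms @ 8 + 681.818ms (2)
15. 3409.091ms @ 10 + 681.818ms (2)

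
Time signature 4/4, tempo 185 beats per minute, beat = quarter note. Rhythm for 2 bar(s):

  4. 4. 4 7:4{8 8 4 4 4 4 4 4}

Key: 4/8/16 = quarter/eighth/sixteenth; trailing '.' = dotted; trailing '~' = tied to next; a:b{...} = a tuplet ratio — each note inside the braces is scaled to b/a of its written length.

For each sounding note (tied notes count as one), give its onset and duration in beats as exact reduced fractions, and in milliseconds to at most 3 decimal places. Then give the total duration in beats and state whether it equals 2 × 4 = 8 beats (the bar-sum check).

1) 0.0ms=0b +486.486ms=3/2b
2) 486.486ms=3/2b +486.486ms=3/2b
3) 972.973ms=3b +324.324ms=1b
4) 1297.297ms=4b +92.664ms=2/7b
5) 1389.961ms=30/7b +92.664ms=2/7b
6) 1482.625ms=32/7b +185.328ms=4/7b
7) 1667.954ms=36/7b +185.328ms=4/7b
8) 1853.282ms=40/7b +185.328ms=4/7b
9) 2038.61ms=44/7b +185.328ms=4/7b
10) 2223.938ms=48/7b +185.328ms=4/7b
11) 2409.266ms=52/7b +185.328ms=4/7b
Σ=8b of 8 (185bpm 4/4) — PASS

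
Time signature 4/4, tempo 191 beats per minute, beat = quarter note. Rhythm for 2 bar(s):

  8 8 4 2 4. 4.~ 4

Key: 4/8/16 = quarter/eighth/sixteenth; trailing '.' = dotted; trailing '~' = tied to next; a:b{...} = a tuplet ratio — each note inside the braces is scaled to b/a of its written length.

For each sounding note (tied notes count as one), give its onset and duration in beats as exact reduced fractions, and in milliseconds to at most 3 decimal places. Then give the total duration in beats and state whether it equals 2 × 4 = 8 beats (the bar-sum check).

1) 0.0ms=0b +157.068ms=1/2b
2) 157.068ms=1/2b +157.068ms=1/2b
3) 314.136ms=1b +314.136ms=1b
4) 628.272ms=2b +628.272ms=2b
5) 1256.545ms=4b +471.204ms=3/2b
6) 1727.749ms=11/2b +785.34ms=5/2b
Σ=8b of 8 (191bpm 4/4) — PASS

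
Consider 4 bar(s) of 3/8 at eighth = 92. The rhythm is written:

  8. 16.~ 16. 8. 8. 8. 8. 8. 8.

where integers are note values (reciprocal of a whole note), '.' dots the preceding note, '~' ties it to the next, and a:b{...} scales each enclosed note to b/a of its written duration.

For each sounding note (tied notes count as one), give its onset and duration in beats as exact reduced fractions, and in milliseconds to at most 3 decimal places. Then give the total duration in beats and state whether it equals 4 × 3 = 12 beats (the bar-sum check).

1) 0.0ms=0b +978.261ms=3/2b
2) 978.261ms=3/2b +978.261ms=3/2b
3) 1956.522ms=3b +978.261ms=3/2b
4) 2934.783ms=9/2b +978.261ms=3/2b
5) 3913.043ms=6b +978.261ms=3/2b
6) 4891.304ms=15/2b +978.261ms=3/2b
7) 5869.565ms=9b +978.261ms=3/2b
8) 6847.826ms=21/2b +978.261ms=3/2b
Σ=12b of 12 (92bpm 3/8) — PASS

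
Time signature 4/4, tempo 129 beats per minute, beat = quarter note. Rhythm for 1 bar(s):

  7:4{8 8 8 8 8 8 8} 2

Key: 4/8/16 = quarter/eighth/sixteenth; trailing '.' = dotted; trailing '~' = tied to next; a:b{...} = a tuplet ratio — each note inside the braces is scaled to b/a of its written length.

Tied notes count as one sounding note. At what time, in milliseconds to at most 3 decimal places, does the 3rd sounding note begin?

note 3 onset = 4/7b = 265.781ms

1. 0.0ms @ 0 + 132.89ms (2/7)
2. 132.89ms @ 2/7 + 132.89ms (2/7)
3. 265.781ms @ 4/7 + 132.89ms (2/7)
4. 398.671ms @ 6/7 + 132.89ms (2/7)
5. 531.561ms @ 8/7 + 132.89ms (2/7)
6. 664.452ms @ 10/7 + 132.89ms (2/7)
7. 797.342ms @ 12/7 + 132.89ms (2/7)
8. 930.233ms @ 2 + 930.233ms (2)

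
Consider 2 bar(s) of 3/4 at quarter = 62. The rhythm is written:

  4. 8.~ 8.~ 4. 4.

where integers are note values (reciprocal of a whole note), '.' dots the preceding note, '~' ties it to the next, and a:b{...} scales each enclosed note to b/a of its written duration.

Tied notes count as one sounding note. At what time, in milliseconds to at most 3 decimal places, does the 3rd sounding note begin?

1. 0.0ms @ 0 + 1451.613ms (3/2)
2. 1451.613ms @ 3/2 + 2903.226ms (3)
3. 4354.839ms @ 9/2 + 1451.613ms (3/2)

note 3 onset = 9/2b = 4354.839ms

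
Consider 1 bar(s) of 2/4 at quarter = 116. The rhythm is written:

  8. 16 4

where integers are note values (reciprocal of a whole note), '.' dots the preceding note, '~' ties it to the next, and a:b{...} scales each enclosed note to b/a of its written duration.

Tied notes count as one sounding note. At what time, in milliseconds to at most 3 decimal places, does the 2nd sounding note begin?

1. 0.0ms @ 0 + 387.931ms (3/4)
2. 387.931ms @ 3/4 + 129.31ms (1/4)
3. 517.241ms @ 1 + 517.241ms (1)

note 2 onset = 3/4b = 387.931ms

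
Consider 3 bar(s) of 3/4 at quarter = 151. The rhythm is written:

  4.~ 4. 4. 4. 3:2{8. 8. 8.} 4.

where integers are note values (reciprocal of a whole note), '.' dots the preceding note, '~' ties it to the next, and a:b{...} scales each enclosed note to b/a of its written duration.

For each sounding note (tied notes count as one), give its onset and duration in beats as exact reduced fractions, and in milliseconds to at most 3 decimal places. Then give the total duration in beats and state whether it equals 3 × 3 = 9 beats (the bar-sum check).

1) 0.0ms=0b +1192.053ms=3b
2) 1192.053ms=3b +596.026ms=3/2b
3) 1788.079ms=9/2b +596.026ms=3/2b
4) 2384.106ms=6b +198.675ms=1/2b
5) 2582.781ms=13/2b +198.675ms=1/2b
6) 2781.457ms=7b +198.675ms=1/2b
7) 2980.132ms=15/2b +596.026ms=3/2b
Σ=9b of 9 (151bpm 3/4) — PASS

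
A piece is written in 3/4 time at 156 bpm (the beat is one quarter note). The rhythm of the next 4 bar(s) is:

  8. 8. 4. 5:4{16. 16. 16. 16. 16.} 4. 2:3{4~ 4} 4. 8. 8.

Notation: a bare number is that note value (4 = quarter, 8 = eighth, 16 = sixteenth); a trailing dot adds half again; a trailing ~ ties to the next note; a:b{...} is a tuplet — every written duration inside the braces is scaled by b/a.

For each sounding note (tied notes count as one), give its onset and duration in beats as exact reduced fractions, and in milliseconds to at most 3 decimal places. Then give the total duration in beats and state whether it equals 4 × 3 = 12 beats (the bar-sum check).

1) 0.0ms=0b +288.462ms=3/4b
2) 288.462ms=3/4b +288.462ms=3/4b
3) 576.923ms=3/2b +576.923ms=3/2b
4) 1153.846ms=3b +115.385ms=3/10b
5) 1269.231ms=33/10b +115.385ms=3/10b
6) 1384.615ms=18/5b +115.385ms=3/10b
7) 1500.0ms=39/10b +115.385ms=3/10b
8) 1615.385ms=21/5b +115.385ms=3/10b
9) 1730.769ms=9/2b +576.923ms=3/2b
10) 2307.692ms=6b +1153.846ms=3b
11) 3461.538ms=9b +576.923ms=3/2b
12) 4038.462ms=21/2b +288.462ms=3/4b
13) 4326.923ms=45/4b +288.462ms=3/4b
Σ=12b of 12 (156bpm 3/4) — PASS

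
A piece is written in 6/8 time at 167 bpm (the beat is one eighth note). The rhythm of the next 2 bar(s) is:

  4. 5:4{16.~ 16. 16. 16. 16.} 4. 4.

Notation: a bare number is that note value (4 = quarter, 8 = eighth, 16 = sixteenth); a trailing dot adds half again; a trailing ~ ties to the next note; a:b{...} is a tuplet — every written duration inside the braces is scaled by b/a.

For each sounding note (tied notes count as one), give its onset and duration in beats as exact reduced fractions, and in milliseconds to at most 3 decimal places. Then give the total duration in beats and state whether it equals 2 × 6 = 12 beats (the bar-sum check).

1) 0.0ms=0b +1077.844ms=3b
2) 1077.844ms=3b +431.138ms=6/5b
3) 1508.982ms=21/5b +215.569ms=3/5b
4) 1724.551ms=24/5b +215.569ms=3/5b
5) 1940.12ms=27/5b +215.569ms=3/5b
6) 2155.689ms=6b +1077.844ms=3b
7) 3233.533ms=9b +1077.844ms=3b
Σ=12b of 12 (167bpm 6/8) — PASS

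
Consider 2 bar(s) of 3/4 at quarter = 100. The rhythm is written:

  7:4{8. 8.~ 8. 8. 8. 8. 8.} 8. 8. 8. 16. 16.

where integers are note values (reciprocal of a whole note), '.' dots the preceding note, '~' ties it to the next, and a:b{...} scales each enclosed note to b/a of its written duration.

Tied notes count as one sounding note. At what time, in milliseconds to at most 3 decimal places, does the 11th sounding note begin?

note 11 onset = 45/8b = 3375.0ms

1. 0.0ms @ 0 + 257.143ms (3/7)
2. 257.143ms @ 3/7 + 514.286ms (6/7)
3. 771.429ms @ 9/7 + 257.143ms (3/7)
4. 1028.571ms @ 12/7 + 257.143ms (3/7)
5. 1285.714ms @ 15/7 + 257.143ms (3/7)
6. 1542.857ms @ 18/7 + 257.143ms (3/7)
7. 1800.0ms @ 3 + 450.0ms (3/4)
8. 2250.0ms @ 15/4 + 450.0ms (3/4)
9. 2700.0ms @ 9/2 + 450.0ms (3/4)
10. 3150.0ms @ 21/4 + 225.0ms (3/8)
11. 3375.0ms @ 45/8 + 225.0ms (3/8)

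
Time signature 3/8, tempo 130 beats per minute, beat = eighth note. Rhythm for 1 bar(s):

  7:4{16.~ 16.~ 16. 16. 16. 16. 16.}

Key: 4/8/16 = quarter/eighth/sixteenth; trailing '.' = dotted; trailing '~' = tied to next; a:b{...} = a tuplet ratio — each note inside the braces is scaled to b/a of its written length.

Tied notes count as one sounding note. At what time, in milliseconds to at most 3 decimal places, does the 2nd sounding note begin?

note 2 onset = 9/7b = 593.407ms

1. 0.0ms @ 0 + 593.407ms (9/7)
2. 593.407ms @ 9/7 + 197.802ms (3/7)
3. 791.209ms @ 12/7 + 197.802ms (3/7)
4. 989.011ms @ 15/7 + 197.802ms (3/7)
5. 1186.813ms @ 18/7 + 197.802ms (3/7)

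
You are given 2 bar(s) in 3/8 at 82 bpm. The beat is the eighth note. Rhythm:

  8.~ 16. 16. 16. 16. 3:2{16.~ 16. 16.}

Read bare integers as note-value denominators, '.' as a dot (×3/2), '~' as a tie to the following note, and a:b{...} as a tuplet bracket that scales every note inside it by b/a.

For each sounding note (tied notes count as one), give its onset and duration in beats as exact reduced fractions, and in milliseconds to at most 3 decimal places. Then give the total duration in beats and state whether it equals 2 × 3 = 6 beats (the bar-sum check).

1) 0.0ms=0b +1646.341ms=9/4b
2) 1646.341ms=9/4b +548.78ms=3/4b
3) 2195.122ms=3b +548.78ms=3/4b
4) 2743.902ms=15/4b +548.78ms=3/4b
5) 3292.683ms=9/2b +731.707ms=1b
6) 4024.39ms=11/2b +365.854ms=1/2b
Σ=6b of 6 (82bpm 3/8) — PASS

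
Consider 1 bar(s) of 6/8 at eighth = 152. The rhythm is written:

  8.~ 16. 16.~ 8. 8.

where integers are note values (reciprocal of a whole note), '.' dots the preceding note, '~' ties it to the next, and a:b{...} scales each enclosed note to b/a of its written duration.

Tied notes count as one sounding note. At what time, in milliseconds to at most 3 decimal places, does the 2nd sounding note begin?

note 2 onset = 9/4b = 888.158ms

1. 0.0ms @ 0 + 888.158ms (9/4)
2. 888.158ms @ 9/4 + 888.158ms (9/4)
3. 1776.316ms @ 9/2 + 592.105ms (3/2)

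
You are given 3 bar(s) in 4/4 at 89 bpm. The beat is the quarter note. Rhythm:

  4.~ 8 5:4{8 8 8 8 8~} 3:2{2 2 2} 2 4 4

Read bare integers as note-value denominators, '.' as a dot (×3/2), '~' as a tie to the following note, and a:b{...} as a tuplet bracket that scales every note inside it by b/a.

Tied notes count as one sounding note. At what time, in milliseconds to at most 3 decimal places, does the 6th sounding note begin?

1. 0.0ms @ 0 + 1348.315ms (2)
2. 1348.315ms @ 2 + 269.663ms (2/5)
3. 1617.978ms @ 12/5 + 269.663ms (2/5)
4. 1887.64ms @ 14/5 + 269.663ms (2/5)
5. 2157.303ms @ 16/5 + 269.663ms (2/5)
6. 2426.966ms @ 18/5 + 1168.539ms (26/15)
7. 3595.506ms @ 16/3 + 898.876ms (4/3)
8. 4494.382ms @ 20/3 + 898.876ms (4/3)
9. 5393.258ms @ 8 + 1348.315ms (2)
10. 6741.573ms @ 10 + 674.157ms (1)
11. 7415.73ms @ 11 + 674.157ms (1)

note 6 onset = 18/5b = 2426.966ms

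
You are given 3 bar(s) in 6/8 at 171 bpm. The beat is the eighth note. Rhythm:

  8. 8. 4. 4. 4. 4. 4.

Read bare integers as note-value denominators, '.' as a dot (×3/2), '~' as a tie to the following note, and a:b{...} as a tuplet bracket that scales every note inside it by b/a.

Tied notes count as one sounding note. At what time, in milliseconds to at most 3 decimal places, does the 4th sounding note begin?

1. 0.0ms @ 0 + 526.316ms (3/2)
2. 526.316ms @ 3/2 + 526.316ms (3/2)
3. 1052.632ms @ 3 + 1052.632ms (3)
4. 2105.263ms @ 6 + 1052.632ms (3)
5. 3157.895ms @ 9 + 1052.632ms (3)
6. 4210.526ms @ 12 + 1052.632ms (3)
7. 5263.158ms @ 15 + 1052.632ms (3)

note 4 onset = 6b = 2105.263ms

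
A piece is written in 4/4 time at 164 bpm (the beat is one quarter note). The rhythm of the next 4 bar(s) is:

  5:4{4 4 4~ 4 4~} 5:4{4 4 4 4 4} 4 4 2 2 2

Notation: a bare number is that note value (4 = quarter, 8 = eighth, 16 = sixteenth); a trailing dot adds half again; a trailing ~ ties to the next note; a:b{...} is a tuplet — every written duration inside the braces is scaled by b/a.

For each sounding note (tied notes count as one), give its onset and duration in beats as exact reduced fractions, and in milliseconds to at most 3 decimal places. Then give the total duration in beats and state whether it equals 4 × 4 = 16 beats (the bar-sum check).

1) 0.0ms=0b +292.683ms=4/5b
2) 292.683ms=4/5b +292.683ms=4/5b
3) 585.366ms=8/5b +585.366ms=8/5b
4) 1170.732ms=16/5b +585.366ms=8/5b
5) 1756.098ms=24/5b +292.683ms=4/5b
6) 2048.78ms=28/5b +292.683ms=4/5b
7) 2341.463ms=32/5b +292.683ms=4/5b
8) 2634.146ms=36/5b +292.683ms=4/5b
9) 2926.829ms=8b +365.854ms=1b
10) 3292.683ms=9b +365.854ms=1b
11) 3658.537ms=10b +731.707ms=2b
12) 4390.244ms=12b +731.707ms=2b
13) 5121.951ms=14b +731.707ms=2b
Σ=16b of 16 (164bpm 4/4) — PASS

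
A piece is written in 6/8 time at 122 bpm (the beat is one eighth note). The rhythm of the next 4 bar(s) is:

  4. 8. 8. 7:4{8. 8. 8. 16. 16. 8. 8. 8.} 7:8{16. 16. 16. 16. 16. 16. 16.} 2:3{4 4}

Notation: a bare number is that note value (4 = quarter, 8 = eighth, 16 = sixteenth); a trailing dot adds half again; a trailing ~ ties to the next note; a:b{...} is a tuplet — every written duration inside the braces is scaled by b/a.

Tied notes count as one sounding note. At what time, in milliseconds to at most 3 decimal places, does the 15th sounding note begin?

note 15 onset = 102/7b = 7166.276ms

1. 0.0ms @ 0 + 1475.41ms (3)
2. 1475.41ms @ 3 + 737.705ms (3/2)
3. 2213.115ms @ 9/2 + 737.705ms (3/2)
4. 2950.82ms @ 6 + 421.546ms (6/7)
5. 3372.365ms @ 48/7 + 421.546ms (6/7)
6. 3793.911ms @ 54/7 + 421.546ms (6/7)
7. 4215.457ms @ 60/7 + 210.773ms (3/7)
8. 4426.23ms @ 9 + 210.773ms (3/7)
9. 4637.002ms @ 66/7 + 421.546ms (6/7)
10. 5058.548ms @ 72/7 + 421.546ms (6/7)
11. 5480.094ms @ 78/7 + 421.546ms (6/7)
12. 5901.639ms @ 12 + 421.546ms (6/7)
13. 6323.185ms @ 90/7 + 421.546ms (6/7)
14. 6744.731ms @ 96/7 + 421.546ms (6/7)
15. 7166.276ms @ 102/7 + 421.546ms (6/7)
16. 7587.822ms @ 108/7 + 421.546ms (6/7)
17. 8009.368ms @ 114/7 + 421.546ms (6/7)
18. 8430.913ms @ 120/7 + 421.546ms (6/7)
19. 8852.459ms @ 18 + 1475.41ms (3)
20. 10327.869ms @ 21 + 1475.41ms (3)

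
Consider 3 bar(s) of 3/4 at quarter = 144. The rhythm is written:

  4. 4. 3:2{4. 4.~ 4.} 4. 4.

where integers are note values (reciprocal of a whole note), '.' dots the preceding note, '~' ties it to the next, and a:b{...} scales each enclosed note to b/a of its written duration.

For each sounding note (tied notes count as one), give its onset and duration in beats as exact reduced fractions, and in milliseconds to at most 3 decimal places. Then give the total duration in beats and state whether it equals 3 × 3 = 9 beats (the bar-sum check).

1) 0.0ms=0b +625.0ms=3/2b
2) 625.0ms=3/2b +625.0ms=3/2b
3) 1250.0ms=3b +416.667ms=1b
4) 1666.667ms=4b +833.333ms=2b
5) 2500.0ms=6b +625.0ms=3/2b
6) 3125.0ms=15/2b +625.0ms=3/2b
Σ=9b of 9 (144bpm 3/4) — PASS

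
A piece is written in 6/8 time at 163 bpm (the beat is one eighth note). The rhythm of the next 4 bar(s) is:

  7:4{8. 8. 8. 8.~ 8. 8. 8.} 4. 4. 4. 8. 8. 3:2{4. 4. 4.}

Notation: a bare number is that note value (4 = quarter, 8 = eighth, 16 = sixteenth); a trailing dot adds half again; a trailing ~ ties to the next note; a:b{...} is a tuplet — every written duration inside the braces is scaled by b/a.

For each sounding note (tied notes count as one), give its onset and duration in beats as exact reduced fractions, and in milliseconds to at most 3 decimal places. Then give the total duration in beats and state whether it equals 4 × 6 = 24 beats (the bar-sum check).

1) 0.0ms=0b +315.513ms=6/7b
2) 315.513ms=6/7b +315.513ms=6/7b
3) 631.025ms=12/7b +315.513ms=6/7b
4) 946.538ms=18/7b +631.025ms=12/7b
5) 1577.564ms=30/7b +315.513ms=6/7b
6) 1893.076ms=36/7b +315.513ms=6/7b
7) 2208.589ms=6b +1104.294ms=3b
8) 3312.883ms=9b +1104.294ms=3b
9) 4417.178ms=12b +1104.294ms=3b
10) 5521.472ms=15b +552.147ms=3/2b
11) 6073.62ms=33/2b +552.147ms=3/2b
12) 6625.767ms=18b +736.196ms=2b
13) 7361.963ms=20b +736.196ms=2b
14) 8098.16ms=22b +736.196ms=2b
Σ=24b of 24 (163bpm 6/8) — PASS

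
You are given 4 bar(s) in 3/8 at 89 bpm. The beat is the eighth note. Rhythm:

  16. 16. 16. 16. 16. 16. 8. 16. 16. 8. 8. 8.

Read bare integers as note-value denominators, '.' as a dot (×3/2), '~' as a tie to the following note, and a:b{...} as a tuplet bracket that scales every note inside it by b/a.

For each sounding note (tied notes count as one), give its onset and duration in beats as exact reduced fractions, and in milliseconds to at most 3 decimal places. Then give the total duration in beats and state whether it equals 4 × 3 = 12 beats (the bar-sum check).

1) 0.0ms=0b +505.618ms=3/4b
2) 505.618ms=3/4b +505.618ms=3/4b
3) 1011.236ms=3/2b +505.618ms=3/4b
4) 1516.854ms=9/4b +505.618ms=3/4b
5) 2022.472ms=3b +505.618ms=3/4b
6) 2528.09ms=15/4b +505.618ms=3/4b
7) 3033.708ms=9/2b +1011.236ms=3/2b
8) 4044.944ms=6b +505.618ms=3/4b
9) 4550.562ms=27/4b +505.618ms=3/4b
10) 5056.18ms=15/2b +1011.236ms=3/2b
11) 6067.416ms=9b +1011.236ms=3/2b
12) 7078.652ms=21/2b +1011.236ms=3/2b
Σ=12b of 12 (89bpm 3/8) — PASS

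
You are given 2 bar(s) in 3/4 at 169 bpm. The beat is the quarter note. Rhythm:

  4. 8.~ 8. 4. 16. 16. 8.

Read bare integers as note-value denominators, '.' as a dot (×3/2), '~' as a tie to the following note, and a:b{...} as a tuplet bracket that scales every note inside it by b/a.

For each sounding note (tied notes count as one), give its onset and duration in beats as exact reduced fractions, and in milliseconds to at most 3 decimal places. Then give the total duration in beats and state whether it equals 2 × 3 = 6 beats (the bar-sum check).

1) 0.0ms=0b +532.544ms=3/2b
2) 532.544ms=3/2b +532.544ms=3/2b
3) 1065.089ms=3b +532.544ms=3/2b
4) 1597.633ms=9/2b +133.136ms=3/8b
5) 1730.769ms=39/8b +133.136ms=3/8b
6) 1863.905ms=21/4b +266.272ms=3/4b
Σ=6b of 6 (169bpm 3/4) — PASS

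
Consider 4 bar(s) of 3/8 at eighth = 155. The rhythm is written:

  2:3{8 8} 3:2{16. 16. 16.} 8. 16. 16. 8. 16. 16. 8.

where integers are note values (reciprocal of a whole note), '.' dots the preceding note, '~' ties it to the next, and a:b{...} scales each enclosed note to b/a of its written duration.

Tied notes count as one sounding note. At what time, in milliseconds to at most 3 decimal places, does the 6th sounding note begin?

note 6 onset = 9/2b = 1741.935ms

1. 0.0ms @ 0 + 580.645ms (3/2)
2. 580.645ms @ 3/2 + 580.645ms (3/2)
3. 1161.29ms @ 3 + 193.548ms (1/2)
4. 1354.839ms @ 7/2 + 193.548ms (1/2)
5. 1548.387ms @ 4 + 193.548ms (1/2)
6. 1741.935ms @ 9/2 + 580.645ms (3/2)
7. 2322.581ms @ 6 + 290.323ms (3/4)
8. 2612.903ms @ 27/4 + 290.323ms (3/4)
9. 2903.226ms @ 15/2 + 580.645ms (3/2)
10. 3483.871ms @ 9 + 290.323ms (3/4)
11. 3774.194ms @ 39/4 + 290.323ms (3/4)
12. 4064.516ms @ 21/2 + 580.645ms (3/2)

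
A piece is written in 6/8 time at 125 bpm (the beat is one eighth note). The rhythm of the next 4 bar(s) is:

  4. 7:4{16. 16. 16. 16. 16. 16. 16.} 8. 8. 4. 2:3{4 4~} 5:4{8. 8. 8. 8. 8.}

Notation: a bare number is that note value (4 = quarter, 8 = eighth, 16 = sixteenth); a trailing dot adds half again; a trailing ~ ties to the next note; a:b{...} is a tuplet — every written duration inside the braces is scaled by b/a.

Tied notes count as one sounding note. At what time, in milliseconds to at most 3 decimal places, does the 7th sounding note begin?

note 7 onset = 36/7b = 2468.571ms

1. 0.0ms @ 0 + 1440.0ms (3)
2. 1440.0ms @ 3 + 205.714ms (3/7)
3. 1645.714ms @ 24/7 + 205.714ms (3/7)
4. 1851.429ms @ 27/7 + 205.714ms (3/7)
5. 2057.143ms @ 30/7 + 205.714ms (3/7)
6. 2262.857ms @ 33/7 + 205.714ms (3/7)
7. 2468.571ms @ 36/7 + 205.714ms (3/7)
8. 2674.286ms @ 39/7 + 205.714ms (3/7)
9. 2880.0ms @ 6 + 720.0ms (3/2)
10. 3600.0ms @ 15/2 + 720.0ms (3/2)
11. 4320.0ms @ 9 + 1440.0ms (3)
12. 5760.0ms @ 12 + 1440.0ms (3)
13. 7200.0ms @ 15 + 2016.0ms (21/5)
14. 9216.0ms @ 96/5 + 576.0ms (6/5)
15. 9792.0ms @ 102/5 + 576.0ms (6/5)
16. 10368.0ms @ 108/5 + 576.0ms (6/5)
17. 10944.0ms @ 114/5 + 576.0ms (6/5)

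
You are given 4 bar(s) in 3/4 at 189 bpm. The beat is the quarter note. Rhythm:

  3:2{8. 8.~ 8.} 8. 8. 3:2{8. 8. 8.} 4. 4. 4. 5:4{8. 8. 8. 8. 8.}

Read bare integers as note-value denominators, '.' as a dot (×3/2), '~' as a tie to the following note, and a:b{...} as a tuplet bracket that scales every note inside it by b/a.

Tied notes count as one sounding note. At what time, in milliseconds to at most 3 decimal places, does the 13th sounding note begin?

1. 0.0ms @ 0 + 158.73ms (1/2)
2. 158.73ms @ 1/2 + 317.46ms (1)
3. 476.19ms @ 3/2 + 238.095ms (3/4)
4. 714.286ms @ 9/4 + 238.095ms (3/4)
5. 952.381ms @ 3 + 158.73ms (1/2)
6. 1111.111ms @ 7/2 + 158.73ms (1/2)
7. 1269.841ms @ 4 + 158.73ms (1/2)
8. 1428.571ms @ 9/2 + 476.19ms (3/2)
9. 1904.762ms @ 6 + 476.19ms (3/2)
10. 2380.952ms @ 15/2 + 476.19ms (3/2)
11. 2857.143ms @ 9 + 190.476ms (3/5)
12. 3047.619ms @ 48/5 + 190.476ms (3/5)
13. 3238.095ms @ 51/5 + 190.476ms (3/5)
14. 3428.571ms @ 54/5 + 190.476ms (3/5)
15. 3619.048ms @ 57/5 + 190.476ms (3/5)

note 13 onset = 51/5b = 3238.095ms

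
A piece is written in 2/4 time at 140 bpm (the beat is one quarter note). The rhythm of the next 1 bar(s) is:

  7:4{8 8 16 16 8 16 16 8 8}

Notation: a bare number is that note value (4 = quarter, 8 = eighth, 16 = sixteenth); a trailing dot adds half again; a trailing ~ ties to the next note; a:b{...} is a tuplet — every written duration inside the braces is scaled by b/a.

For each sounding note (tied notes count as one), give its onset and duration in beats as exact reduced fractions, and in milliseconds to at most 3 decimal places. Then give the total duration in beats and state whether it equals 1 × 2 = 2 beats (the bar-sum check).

1) 0.0ms=0b +122.449ms=2/7b
2) 122.449ms=2/7b +122.449ms=2/7b
3) 244.898ms=4/7b +61.224ms=1/7b
4) 306.122ms=5/7b +61.224ms=1/7b
5) 367.347ms=6/7b +122.449ms=2/7b
6) 489.796ms=8/7b +61.224ms=1/7b
7) 551.02ms=9/7b +61.224ms=1/7b
8) 612.245ms=10/7b +122.449ms=2/7b
9) 734.694ms=12/7b +122.449ms=2/7b
Σ=2b of 2 (140bpm 2/4) — PASS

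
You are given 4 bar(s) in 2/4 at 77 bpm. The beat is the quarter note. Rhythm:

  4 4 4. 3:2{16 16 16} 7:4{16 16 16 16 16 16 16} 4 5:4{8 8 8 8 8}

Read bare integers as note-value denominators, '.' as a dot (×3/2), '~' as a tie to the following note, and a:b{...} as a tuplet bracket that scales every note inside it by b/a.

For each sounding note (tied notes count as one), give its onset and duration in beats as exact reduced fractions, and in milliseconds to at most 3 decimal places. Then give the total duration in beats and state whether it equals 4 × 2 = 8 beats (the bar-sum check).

1) 0.0ms=0b +779.221ms=1b
2) 779.221ms=1b +779.221ms=1b
3) 1558.442ms=2b +1168.831ms=3/2b
4) 2727.273ms=7/2b +129.87ms=1/6b
5) 2857.143ms=11/3b +129.87ms=1/6b
6) 2987.013ms=23/6b +129.87ms=1/6b
7) 3116.883ms=4b +111.317ms=1/7b
8) 3228.2ms=29/7b +111.317ms=1/7b
9) 3339.518ms=30/7b +111.317ms=1/7b
10) 3450.835ms=31/7b +111.317ms=1/7b
11) 3562.152ms=32/7b +111.317ms=1/7b
12) 3673.469ms=33/7b +111.317ms=1/7b
13) 3784.787ms=34/7b +111.317ms=1/7b
14) 3896.104ms=5b +779.221ms=1b
15) 4675.325ms=6b +311.688ms=2/5b
16) 4987.013ms=32/5b +311.688ms=2/5b
17) 5298.701ms=34/5b +311.688ms=2/5b
18) 5610.39ms=36/5b +311.688ms=2/5b
19) 5922.078ms=38/5b +311.688ms=2/5b
Σ=8b of 8 (77bpm 2/4) — PASS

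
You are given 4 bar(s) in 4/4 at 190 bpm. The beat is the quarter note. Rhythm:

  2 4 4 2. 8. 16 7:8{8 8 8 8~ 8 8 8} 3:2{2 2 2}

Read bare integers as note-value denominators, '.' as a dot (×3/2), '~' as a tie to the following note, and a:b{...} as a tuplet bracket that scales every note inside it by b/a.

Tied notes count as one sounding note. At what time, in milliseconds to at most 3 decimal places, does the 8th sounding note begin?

1. 0.0ms @ 0 + 631.579ms (2)
2. 631.579ms @ 2 + 315.789ms (1)
3. 947.368ms @ 3 + 315.789ms (1)
4. 1263.158ms @ 4 + 947.368ms (3)
5. 2210.526ms @ 7 + 236.842ms (3/4)
6. 2447.368ms @ 31/4 + 78.947ms (1/4)
7. 2526.316ms @ 8 + 180.451ms (4/7)
8. 2706.767ms @ 60/7 + 180.451ms (4/7)
9. 2887.218ms @ 64/7 + 180.451ms (4/7)
10. 3067.669ms @ 68/7 + 360.902ms (8/7)
11. 3428.571ms @ 76/7 + 180.451ms (4/7)
12. 3609.023ms @ 80/7 + 180.451ms (4/7)
13. 3789.474ms @ 12 + 421.053ms (4/3)
14. 4210.526ms @ 40/3 + 421.053ms (4/3)
15. 4631.579ms @ 44/3 + 421.053ms (4/3)

note 8 onset = 60/7b = 2706.767ms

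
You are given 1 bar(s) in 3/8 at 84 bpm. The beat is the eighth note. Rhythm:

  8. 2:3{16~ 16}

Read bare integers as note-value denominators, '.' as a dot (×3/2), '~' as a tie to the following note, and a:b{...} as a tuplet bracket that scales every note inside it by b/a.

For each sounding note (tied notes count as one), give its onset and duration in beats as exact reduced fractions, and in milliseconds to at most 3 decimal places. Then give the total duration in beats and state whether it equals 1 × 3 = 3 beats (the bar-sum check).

1) 0.0ms=0b +1071.429ms=3/2b
2) 1071.429ms=3/2b +1071.429ms=3/2b
Σ=3b of 3 (84bpm 3/8) — PASS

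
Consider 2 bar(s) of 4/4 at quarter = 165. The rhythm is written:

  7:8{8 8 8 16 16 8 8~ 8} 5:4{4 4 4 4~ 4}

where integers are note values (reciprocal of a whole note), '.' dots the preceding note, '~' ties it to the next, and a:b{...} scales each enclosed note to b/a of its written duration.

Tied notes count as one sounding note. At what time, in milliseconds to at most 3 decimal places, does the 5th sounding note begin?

note 5 onset = 2b = 727.273ms

1. 0.0ms @ 0 + 207.792ms (4/7)
2. 207.792ms @ 4/7 + 207.792ms (4/7)
3. 415.584ms @ 8/7 + 207.792ms (4/7)
4. 623.377ms @ 12/7 + 103.896ms (2/7)
5. 727.273ms @ 2 + 103.896ms (2/7)
6. 831.169ms @ 16/7 + 207.792ms (4/7)
7. 1038.961ms @ 20/7 + 415.584ms (8/7)
8. 1454.545ms @ 4 + 290.909ms (4/5)
9. 1745.455ms @ 24/5 + 290.909ms (4/5)
10. 2036.364ms @ 28/5 + 290.909ms (4/5)
11. 2327.273ms @ 32/5 + 581.818ms (8/5)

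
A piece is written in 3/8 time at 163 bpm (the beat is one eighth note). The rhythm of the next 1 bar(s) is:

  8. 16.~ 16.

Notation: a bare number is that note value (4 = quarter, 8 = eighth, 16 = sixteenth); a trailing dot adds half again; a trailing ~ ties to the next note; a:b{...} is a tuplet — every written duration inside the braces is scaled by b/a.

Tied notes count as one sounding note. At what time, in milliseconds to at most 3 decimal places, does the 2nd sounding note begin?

1. 0.0ms @ 0 + 552.147ms (3/2)
2. 552.147ms @ 3/2 + 552.147ms (3/2)

note 2 onset = 3/2b = 552.147ms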